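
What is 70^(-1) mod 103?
78

gcd(70, 103) = 1, so the inverse exists.
Extended Euclidean algorithm on (103, 70):
103 = 1 × 70 + 33  ⟹  33 = (1)·103 + (-1)·70
70 = 2 × 33 + 4  ⟹  4 = (-2)·103 + (3)·70
33 = 8 × 4 + 1  ⟹  1 = (17)·103 + (-25)·70
So (-25)·70 ≡ 1 (mod 103), i.e. 70^(-1) ≡ -25 ≡ 78 (mod 103).
Check: 70 × 78 = 5460 ≡ 1 (mod 103)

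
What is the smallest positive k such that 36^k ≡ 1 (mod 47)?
23

47 is prime, so ord(36) divides φ(47) = 46.
Divisors of 46: 1, 2, 23, 46.
Repeated squaring: 36^1 ≡ 36, 36^2 ≡ 27, 36^4 ≡ 24, 36^8 ≡ 12, 36^16 ≡ 3, 36^32 ≡ 9 (mod 47).
Test 36^d mod 47 for each divisor d in increasing order:
36^1 ≡ 36
36^2 ≡ 27
36^23 = 36^16·36^4·36^2·36^1 ≡ 1  ← first divisor giving 1
The order is 23.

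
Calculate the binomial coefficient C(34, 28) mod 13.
2

Using Lucas' theorem:
Write n=34 and k=28 in base 13:
n in base 13: [2, 8]
k in base 13: [2, 2]
C(34,28) mod 13 = ∏ C(n_i, k_i) mod 13
Digit binomials (mod 13): C(2,2) = 1; C(8,2) = 28 ≡ 2
Product: 1 × 2 = 2 ≡ 2 (mod 13)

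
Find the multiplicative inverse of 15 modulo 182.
85

gcd(15, 182) = 1, so the inverse exists.
Extended Euclidean algorithm on (182, 15):
182 = 12 × 15 + 2  ⟹  2 = (1)·182 + (-12)·15
15 = 7 × 2 + 1  ⟹  1 = (-7)·182 + (85)·15
So (85)·15 ≡ 1 (mod 182), i.e. 15^(-1) ≡ 85 (mod 182).
Check: 15 × 85 = 1275 ≡ 1 (mod 182)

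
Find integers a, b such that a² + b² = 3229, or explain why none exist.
27² + 50² (a=27, b=50)

Factorization: 3229 = 3229
By Fermat: n is sum of two squares iff every prime p ≡ 3 (mod 4) appears to even power.
All primes ≡ 3 (mod 4) appear to even power.
Search a = 0, 1, 2, … for 3229 - a² a perfect square: first hit at a = 27: 3229 - 729 = 2500 = 50².
3229 = 27² + 50² = 729 + 2500 ✓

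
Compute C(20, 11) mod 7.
2

Using Lucas' theorem:
Write n=20 and k=11 in base 7:
n in base 7: [2, 6]
k in base 7: [1, 4]
C(20,11) mod 7 = ∏ C(n_i, k_i) mod 7
Digit binomials (mod 7): C(2,1) = 2; C(6,4) = 15 ≡ 1
Product: 2 × 1 = 2 ≡ 2 (mod 7)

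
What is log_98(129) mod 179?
54

Baby-step giant-step with step n = ⌈√179⌉ = 14.
Baby steps 98^j mod 179 (j:value) for j=0..13: 0:1, 1:98, 2:117, 3:10, 4:85, 5:96, 6:100, 7:134, 8:65, 9:105, 10:87, 11:113, 12:155, 13:154.
Giant-step multiplier: 98^(-14) ≡ 98^(178-14) = 98^164 ≡ 16 (mod 179).
Giant steps γ_i = 129·16^i mod 179: γ_0=129, γ_1=95, γ_2=88, γ_3=155 (in table at j=12).
x = i·n + j = 3·14 + 12 = 54.
Check: 98^54 ≡ 129 (mod 179).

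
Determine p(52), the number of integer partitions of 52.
281589

p(n) counts ways to write n as a sum of positive integers (order ignored).
Euler's pentagonal recurrence: p(k) = p(k-1) + p(k-2) - p(k-5) - p(k-7) + p(k-12) + p(k-15) - ... (offsets j(3j∓1)/2, signs ++--, p(0)=1, p(<0)=0).
DP table for k = 0..51: p(0)=1, p(1)=1, p(2)=2, p(3)=3, p(4)=5, p(5)=7, p(6)=11, p(7)=15, p(8)=22, p(9)=30, p(10)=42, p(11)=56, p(12)=77, p(13)=101, p(14)=135, p(15)=176, p(16)=231, p(17)=297, p(18)=385, p(19)=490, p(20)=627, p(21)=792, p(22)=1002, p(23)=1255, p(24)=1575, p(25)=1958, p(26)=2436, p(27)=3010, p(28)=3718, p(29)=4565, p(30)=5604, p(31)=6842, p(32)=8349, p(33)=10143, p(34)=12310, p(35)=14883, p(36)=17977, p(37)=21637, p(38)=26015, p(39)=31185, p(40)=37338, p(41)=44583, p(42)=53174, p(43)=63261, p(44)=75175, p(45)=89134, p(46)=105558, p(47)=124754, p(48)=147273, p(49)=173525, p(50)=204226, p(51)=239943.
Final step: p(52) = p(51) + p(50) - p(47) - p(45) + p(40) + p(37) - p(30) - p(26) + p(17) + p(12) - p(1)
= 239943 + 204226 - 124754 - 89134 + 37338 + 21637 - 5604 - 2436 + 297 + 77 - 1
= 281589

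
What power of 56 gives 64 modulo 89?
56

Baby-step giant-step with step n = ⌈√89⌉ = 10.
Baby steps 56^j mod 89 (j:value) for j=0..9: 0:1, 1:56, 2:21, 3:19, 4:85, 5:43, 6:5, 7:13, 8:16, 9:6.
Giant-step multiplier: 56^(-10) ≡ 56^(88-10) = 56^78 ≡ 40 (mod 89).
Giant steps γ_i = 64·40^i mod 89: γ_0=64, γ_1=68, γ_2=50, γ_3=42, γ_4=78, γ_5=5 (in table at j=6).
x = i·n + j = 5·10 + 6 = 56.
Check: 56^56 ≡ 64 (mod 89).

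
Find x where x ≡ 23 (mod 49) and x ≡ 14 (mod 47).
954

Using Chinese Remainder Theorem:
M = 49 × 47 = 2303
M1 = 47, M2 = 49
y1 = 47^(-1) mod 49 = 24
y2 = 49^(-1) mod 47 = 24
x = (23×47×24 + 14×49×24) mod 2303 = 954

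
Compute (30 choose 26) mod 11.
4

Using Lucas' theorem:
Write n=30 and k=26 in base 11:
n in base 11: [2, 8]
k in base 11: [2, 4]
C(30,26) mod 11 = ∏ C(n_i, k_i) mod 11
Digit binomials (mod 11): C(2,2) = 1; C(8,4) = 70 ≡ 4
Product: 1 × 4 = 4 ≡ 4 (mod 11)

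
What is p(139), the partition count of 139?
13610949895

p(n) counts ways to write n as a sum of positive integers (order ignored).
Euler's pentagonal recurrence: p(k) = p(k-1) + p(k-2) - p(k-5) - p(k-7) + p(k-12) + p(k-15) - ... (offsets j(3j∓1)/2, signs ++--, p(0)=1, p(<0)=0).
DP table for k = 0..138: p(0)=1, p(1)=1, p(2)=2, p(3)=3, p(4)=5, p(5)=7, p(6)=11, p(7)=15, p(8)=22, p(9)=30, p(10)=42, p(11)=56, p(12)=77, p(13)=101, p(14)=135, p(15)=176, p(16)=231, p(17)=297, p(18)=385, p(19)=490, p(20)=627, p(21)=792, p(22)=1002, p(23)=1255, p(24)=1575, p(25)=1958, p(26)=2436, p(27)=3010, p(28)=3718, p(29)=4565, p(30)=5604, p(31)=6842, p(32)=8349, p(33)=10143, p(34)=12310, p(35)=14883, p(36)=17977, p(37)=21637, p(38)=26015, p(39)=31185, p(40)=37338, p(41)=44583, p(42)=53174, p(43)=63261, p(44)=75175, p(45)=89134, p(46)=105558, p(47)=124754, p(48)=147273, p(49)=173525, p(50)=204226, p(51)=239943, p(52)=281589, p(53)=329931, p(54)=386155, p(55)=451276, p(56)=526823, p(57)=614154, p(58)=715220, p(59)=831820, p(60)=966467, p(61)=1121505, p(62)=1300156, p(63)=1505499, p(64)=1741630, p(65)=2012558, p(66)=2323520, p(67)=2679689, p(68)=3087735, p(69)=3554345, p(70)=4087968, p(71)=4697205, p(72)=5392783, p(73)=6185689, p(74)=7089500, p(75)=8118264, p(76)=9289091, p(77)=10619863, p(78)=12132164, p(79)=13848650, p(80)=15796476, p(81)=18004327, p(82)=20506255, p(83)=23338469, p(84)=26543660, p(85)=30167357, p(86)=34262962, p(87)=38887673, p(88)=44108109, p(89)=49995925, p(90)=56634173, p(91)=64112359, p(92)=72533807, p(93)=82010177, p(94)=92669720, p(95)=104651419, p(96)=118114304, p(97)=133230930, p(98)=150198136, p(99)=169229875, p(100)=190569292, p(101)=214481126, p(102)=241265379, p(103)=271248950, p(104)=304801365, p(105)=342325709, p(106)=384276336, p(107)=431149389, p(108)=483502844, p(109)=541946240, p(110)=607163746, p(111)=679903203, p(112)=761002156, p(113)=851376628, p(114)=952050665, p(115)=1064144451, p(116)=1188908248, p(117)=1327710076, p(118)=1482074143, p(119)=1653668665, p(120)=1844349560, p(121)=2056148051, p(122)=2291320912, p(123)=2552338241, p(124)=2841940500, p(125)=3163127352, p(126)=3519222692, p(127)=3913864295, p(128)=4351078600, p(129)=4835271870, p(130)=5371315400, p(131)=5964539504, p(132)=6620830889, p(133)=7346629512, p(134)=8149040695, p(135)=9035836076, p(136)=10015581680, p(137)=11097645016, p(138)=12292341831.
Final step: p(139) = p(138) + p(137) - p(134) - p(132) + p(127) + p(124) - p(117) - p(113) + p(104) + p(99) - p(88) - p(82) + p(69) + p(62) - p(47) - p(39) + p(22) + p(13)
= 12292341831 + 11097645016 - 8149040695 - 6620830889 + 3913864295 + 2841940500 - 1327710076 - 851376628 + 304801365 + 169229875 - 44108109 - 20506255 + 3554345 + 1300156 - 124754 - 31185 + 1002 + 101
= 13610949895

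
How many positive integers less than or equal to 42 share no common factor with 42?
12

42 = 2 × 3 × 7
φ(n) = n × ∏(1 - 1/p) for each prime p dividing n
φ(42) = 42 × (1 - 1/2) × (1 - 1/3) × (1 - 1/7) = 12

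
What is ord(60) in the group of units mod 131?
13

131 is prime, so ord(60) divides φ(131) = 130.
Divisors of 130: 1, 2, 5, 10, 13, 26, 65, 130.
Repeated squaring: 60^1 ≡ 60, 60^2 ≡ 63, 60^4 ≡ 39, 60^8 ≡ 80, 60^16 ≡ 112, 60^32 ≡ 99, 60^64 ≡ 107, 60^128 ≡ 52 (mod 131).
Test 60^d mod 131 for each divisor d in increasing order:
60^1 ≡ 60
60^2 ≡ 63
60^5 = 60^4·60^1 ≡ 113
60^10 = 60^8·60^2 ≡ 62
60^13 = 60^8·60^4·60^1 ≡ 1  ← first divisor giving 1
The order is 13.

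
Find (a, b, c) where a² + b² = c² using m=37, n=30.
(469, 2220, 2269)

Euclid's formula: a = m² - n², b = 2mn, c = m² + n²
m = 37, n = 30
a = 37² - 30² = 1369 - 900 = 469
b = 2 × 37 × 30 = 2220
c = 37² + 30² = 1369 + 900 = 2269
Verification: 469² + 2220² = 219961 + 4928400 = 5148361 = 2269² ✓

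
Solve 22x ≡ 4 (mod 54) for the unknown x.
x ≡ 10 (mod 27)

gcd(22, 54) = 2, which divides 4, so solutions exist.
Divide through by 2: 11x ≡ 2 (mod 27).
Find 11^(-1) mod 27 by the extended Euclidean algorithm:
27 = 2 × 11 + 5  ⟹  5 = (1)·27 + (-2)·11
11 = 2 × 5 + 1  ⟹  1 = (-2)·27 + (5)·11
So (5)·11 ≡ 1 (mod 27), i.e. 11^(-1) ≡ 5 (mod 27).
x ≡ 5 × 2 = 10 ≡ 10 (mod 27).
Check: 22 × 10 = 220 ≡ 4 (mod 54).
x ≡ 10 (mod 27), giving 2 solutions mod 54.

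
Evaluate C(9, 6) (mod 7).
0

Using Lucas' theorem:
Write n=9 and k=6 in base 7:
n in base 7: [1, 2]
k in base 7: [0, 6]
C(9,6) mod 7 = ∏ C(n_i, k_i) mod 7
Digit binomials (mod 7): C(1,0) = 1; C(2,6) = 0 (k_i > n_i)
Product: 1 × 0 = 0 ≡ 0 (mod 7)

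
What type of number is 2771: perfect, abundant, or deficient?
deficient

Proper divisors of 2771: sum = 1 + 17 + 163 = 181
Since 181 < 2771, 2771 is deficient.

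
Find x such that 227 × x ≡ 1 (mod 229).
114

gcd(227, 229) = 1, so the inverse exists.
Extended Euclidean algorithm on (229, 227):
229 = 1 × 227 + 2  ⟹  2 = (1)·229 + (-1)·227
227 = 113 × 2 + 1  ⟹  1 = (-113)·229 + (114)·227
So (114)·227 ≡ 1 (mod 229), i.e. 227^(-1) ≡ 114 (mod 229).
Check: 227 × 114 = 25878 ≡ 1 (mod 229)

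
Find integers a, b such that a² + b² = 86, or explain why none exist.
Not possible

Factorization: 86 = 2 × 43
By Fermat: n is sum of two squares iff every prime p ≡ 3 (mod 4) appears to even power.
Prime(s) ≡ 3 (mod 4) with odd exponent: [(43, 1)]
Therefore 86 cannot be expressed as a² + b².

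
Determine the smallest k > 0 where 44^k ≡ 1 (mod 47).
46

47 is prime, so ord(44) divides φ(47) = 46.
Divisors of 46: 1, 2, 23, 46.
Repeated squaring: 44^1 ≡ 44, 44^2 ≡ 9, 44^4 ≡ 34, 44^8 ≡ 28, 44^16 ≡ 32, 44^32 ≡ 37 (mod 47).
Test 44^d mod 47 for each divisor d in increasing order:
44^1 ≡ 44
44^2 ≡ 9
44^23 = 44^16·44^4·44^2·44^1 ≡ 46
44^46 = 44^32·44^8·44^4·44^2 ≡ 1  ← first divisor giving 1
The order is 46.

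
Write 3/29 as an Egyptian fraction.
1/10 + 1/290

Greedy algorithm:
3/29: ceiling(29/3) = 10, use 1/10
1/290: ceiling(290/1) = 290, use 1/290
Result: 3/29 = 1/10 + 1/290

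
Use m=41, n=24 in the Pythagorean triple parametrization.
(1105, 1968, 2257)

Euclid's formula: a = m² - n², b = 2mn, c = m² + n²
m = 41, n = 24
a = 41² - 24² = 1681 - 576 = 1105
b = 2 × 41 × 24 = 1968
c = 41² + 24² = 1681 + 576 = 2257
Verification: 1105² + 1968² = 1221025 + 3873024 = 5094049 = 2257² ✓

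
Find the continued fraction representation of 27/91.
[0; 3, 2, 1, 2, 3]

Euclidean algorithm steps:
27 = 0 × 91 + 27
91 = 3 × 27 + 10
27 = 2 × 10 + 7
10 = 1 × 7 + 3
7 = 2 × 3 + 1
3 = 3 × 1 + 0
Continued fraction: [0; 3, 2, 1, 2, 3]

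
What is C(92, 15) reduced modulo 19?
16

Using Lucas' theorem:
Write n=92 and k=15 in base 19:
n in base 19: [4, 16]
k in base 19: [0, 15]
C(92,15) mod 19 = ∏ C(n_i, k_i) mod 19
Digit binomials (mod 19): C(4,0) = 1; C(16,15) = 16
Product: 1 × 16 = 16 ≡ 16 (mod 19)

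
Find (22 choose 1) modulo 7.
1

Using Lucas' theorem:
Write n=22 and k=1 in base 7:
n in base 7: [3, 1]
k in base 7: [0, 1]
C(22,1) mod 7 = ∏ C(n_i, k_i) mod 7
Digit binomials (mod 7): C(3,0) = 1; C(1,1) = 1
Product: 1 × 1 = 1 ≡ 1 (mod 7)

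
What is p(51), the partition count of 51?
239943

p(n) counts ways to write n as a sum of positive integers (order ignored).
Euler's pentagonal recurrence: p(k) = p(k-1) + p(k-2) - p(k-5) - p(k-7) + p(k-12) + p(k-15) - ... (offsets j(3j∓1)/2, signs ++--, p(0)=1, p(<0)=0).
DP table for k = 0..50: p(0)=1, p(1)=1, p(2)=2, p(3)=3, p(4)=5, p(5)=7, p(6)=11, p(7)=15, p(8)=22, p(9)=30, p(10)=42, p(11)=56, p(12)=77, p(13)=101, p(14)=135, p(15)=176, p(16)=231, p(17)=297, p(18)=385, p(19)=490, p(20)=627, p(21)=792, p(22)=1002, p(23)=1255, p(24)=1575, p(25)=1958, p(26)=2436, p(27)=3010, p(28)=3718, p(29)=4565, p(30)=5604, p(31)=6842, p(32)=8349, p(33)=10143, p(34)=12310, p(35)=14883, p(36)=17977, p(37)=21637, p(38)=26015, p(39)=31185, p(40)=37338, p(41)=44583, p(42)=53174, p(43)=63261, p(44)=75175, p(45)=89134, p(46)=105558, p(47)=124754, p(48)=147273, p(49)=173525, p(50)=204226.
Final step: p(51) = p(50) + p(49) - p(46) - p(44) + p(39) + p(36) - p(29) - p(25) + p(16) + p(11) - p(0)
= 204226 + 173525 - 105558 - 75175 + 31185 + 17977 - 4565 - 1958 + 231 + 56 - 1
= 239943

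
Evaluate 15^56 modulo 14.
1

Repeated squaring. Binary of 56 = 111000.
15^1 ≡ 1 (mod 14); 15^2 ≡ 1 (mod 14); 15^4 ≡ 1 (mod 14); 15^8 ≡ 1 (mod 14); 15^16 ≡ 1 (mod 14); 15^32 ≡ 1 (mod 14)
15^56 = 15^8 × 15^16 × 15^32 ≡ 1 (mod 14)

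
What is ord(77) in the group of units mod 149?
148

149 is prime, so ord(77) divides φ(149) = 148.
Divisors of 148: 1, 2, 4, 37, 74, 148.
Repeated squaring: 77^1 ≡ 77, 77^2 ≡ 118, 77^4 ≡ 67, 77^8 ≡ 19, 77^16 ≡ 63, 77^32 ≡ 95, 77^64 ≡ 85, 77^128 ≡ 73 (mod 149).
Test 77^d mod 149 for each divisor d in increasing order:
77^1 ≡ 77
77^2 ≡ 118
77^4 ≡ 67
77^37 = 77^32·77^4·77^1 ≡ 44
77^74 = 77^64·77^8·77^2 ≡ 148
77^148 = 77^128·77^16·77^4 ≡ 1  ← first divisor giving 1
The order is 148.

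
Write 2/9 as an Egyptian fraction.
1/5 + 1/45

Greedy algorithm:
2/9: ceiling(9/2) = 5, use 1/5
1/45: ceiling(45/1) = 45, use 1/45
Result: 2/9 = 1/5 + 1/45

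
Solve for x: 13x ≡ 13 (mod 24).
x ≡ 1 (mod 24)

gcd(13, 24) = 1, which divides 13, so solutions exist.
Find 13^(-1) mod 24 by the extended Euclidean algorithm:
24 = 1 × 13 + 11  ⟹  11 = (1)·24 + (-1)·13
13 = 1 × 11 + 2  ⟹  2 = (-1)·24 + (2)·13
11 = 5 × 2 + 1  ⟹  1 = (6)·24 + (-11)·13
So (-11)·13 ≡ 1 (mod 24), i.e. 13^(-1) ≡ -11 ≡ 13 (mod 24).
x ≡ 13 × 13 = 169 ≡ 1 (mod 24).
Check: 13 × 1 = 13 ≡ 13 (mod 24).
Unique solution: x ≡ 1 (mod 24)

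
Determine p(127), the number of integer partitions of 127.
3913864295

p(n) counts ways to write n as a sum of positive integers (order ignored).
Euler's pentagonal recurrence: p(k) = p(k-1) + p(k-2) - p(k-5) - p(k-7) + p(k-12) + p(k-15) - ... (offsets j(3j∓1)/2, signs ++--, p(0)=1, p(<0)=0).
DP table for k = 0..126: p(0)=1, p(1)=1, p(2)=2, p(3)=3, p(4)=5, p(5)=7, p(6)=11, p(7)=15, p(8)=22, p(9)=30, p(10)=42, p(11)=56, p(12)=77, p(13)=101, p(14)=135, p(15)=176, p(16)=231, p(17)=297, p(18)=385, p(19)=490, p(20)=627, p(21)=792, p(22)=1002, p(23)=1255, p(24)=1575, p(25)=1958, p(26)=2436, p(27)=3010, p(28)=3718, p(29)=4565, p(30)=5604, p(31)=6842, p(32)=8349, p(33)=10143, p(34)=12310, p(35)=14883, p(36)=17977, p(37)=21637, p(38)=26015, p(39)=31185, p(40)=37338, p(41)=44583, p(42)=53174, p(43)=63261, p(44)=75175, p(45)=89134, p(46)=105558, p(47)=124754, p(48)=147273, p(49)=173525, p(50)=204226, p(51)=239943, p(52)=281589, p(53)=329931, p(54)=386155, p(55)=451276, p(56)=526823, p(57)=614154, p(58)=715220, p(59)=831820, p(60)=966467, p(61)=1121505, p(62)=1300156, p(63)=1505499, p(64)=1741630, p(65)=2012558, p(66)=2323520, p(67)=2679689, p(68)=3087735, p(69)=3554345, p(70)=4087968, p(71)=4697205, p(72)=5392783, p(73)=6185689, p(74)=7089500, p(75)=8118264, p(76)=9289091, p(77)=10619863, p(78)=12132164, p(79)=13848650, p(80)=15796476, p(81)=18004327, p(82)=20506255, p(83)=23338469, p(84)=26543660, p(85)=30167357, p(86)=34262962, p(87)=38887673, p(88)=44108109, p(89)=49995925, p(90)=56634173, p(91)=64112359, p(92)=72533807, p(93)=82010177, p(94)=92669720, p(95)=104651419, p(96)=118114304, p(97)=133230930, p(98)=150198136, p(99)=169229875, p(100)=190569292, p(101)=214481126, p(102)=241265379, p(103)=271248950, p(104)=304801365, p(105)=342325709, p(106)=384276336, p(107)=431149389, p(108)=483502844, p(109)=541946240, p(110)=607163746, p(111)=679903203, p(112)=761002156, p(113)=851376628, p(114)=952050665, p(115)=1064144451, p(116)=1188908248, p(117)=1327710076, p(118)=1482074143, p(119)=1653668665, p(120)=1844349560, p(121)=2056148051, p(122)=2291320912, p(123)=2552338241, p(124)=2841940500, p(125)=3163127352, p(126)=3519222692.
Final step: p(127) = p(126) + p(125) - p(122) - p(120) + p(115) + p(112) - p(105) - p(101) + p(92) + p(87) - p(76) - p(70) + p(57) + p(50) - p(35) - p(27) + p(10) + p(1)
= 3519222692 + 3163127352 - 2291320912 - 1844349560 + 1064144451 + 761002156 - 342325709 - 214481126 + 72533807 + 38887673 - 9289091 - 4087968 + 614154 + 204226 - 14883 - 3010 + 42 + 1
= 3913864295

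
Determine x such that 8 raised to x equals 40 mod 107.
52

Baby-step giant-step with step n = ⌈√107⌉ = 11.
Baby steps 8^j mod 107 (j:value) for j=0..10: 0:1, 1:8, 2:64, 3:84, 4:30, 5:26, 6:101, 7:59, 8:44, 9:31, 10:34.
Giant-step multiplier: 8^(-11) ≡ 8^(106-11) = 8^95 ≡ 24 (mod 107).
Giant steps γ_i = 40·24^i mod 107: γ_0=40, γ_1=104, γ_2=35, γ_3=91, γ_4=44 (in table at j=8).
x = i·n + j = 4·11 + 8 = 52.
Check: 8^52 ≡ 40 (mod 107).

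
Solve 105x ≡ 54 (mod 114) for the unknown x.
x ≡ 32 (mod 38)

gcd(105, 114) = 3, which divides 54, so solutions exist.
Divide through by 3: 35x ≡ 18 (mod 38).
Find 35^(-1) mod 38 by the extended Euclidean algorithm:
38 = 1 × 35 + 3  ⟹  3 = (1)·38 + (-1)·35
35 = 11 × 3 + 2  ⟹  2 = (-11)·38 + (12)·35
3 = 1 × 2 + 1  ⟹  1 = (12)·38 + (-13)·35
So (-13)·35 ≡ 1 (mod 38), i.e. 35^(-1) ≡ -13 ≡ 25 (mod 38).
x ≡ 25 × 18 = 450 ≡ 32 (mod 38).
Check: 105 × 32 = 3360 ≡ 54 (mod 114).
x ≡ 32 (mod 38), giving 3 solutions mod 114.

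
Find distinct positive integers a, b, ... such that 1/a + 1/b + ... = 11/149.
1/14 + 1/418 + 1/217987

Greedy algorithm:
11/149: ceiling(149/11) = 14, use 1/14
5/2086: ceiling(2086/5) = 418, use 1/418
1/217987: ceiling(217987/1) = 217987, use 1/217987
Result: 11/149 = 1/14 + 1/418 + 1/217987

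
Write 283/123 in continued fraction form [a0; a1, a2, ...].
[2; 3, 3, 12]

Euclidean algorithm steps:
283 = 2 × 123 + 37
123 = 3 × 37 + 12
37 = 3 × 12 + 1
12 = 12 × 1 + 0
Continued fraction: [2; 3, 3, 12]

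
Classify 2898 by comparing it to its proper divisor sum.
abundant

Proper divisors of 2898: sum = 1 + 2 + 3 + 6 + 7 + 9 + 14 + 18 + ... + 414 + 483 + 966 + 1449 (23 divisors) = 4590
Since 4590 > 2898, 2898 is abundant.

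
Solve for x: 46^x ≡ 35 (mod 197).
23

Baby-step giant-step with step n = ⌈√197⌉ = 15.
Baby steps 46^j mod 197 (j:value) for j=0..14: 0:1, 1:46, 2:146, 3:18, 4:40, 5:67, 6:127, 7:129, 8:24, 9:119, 10:155, 11:38, 12:172, 13:32, 14:93.
Giant-step multiplier: 46^(-15) ≡ 46^(196-15) = 46^181 ≡ 102 (mod 197).
Giant steps γ_i = 35·102^i mod 197: γ_0=35, γ_1=24 (in table at j=8).
x = i·n + j = 1·15 + 8 = 23.
Check: 46^23 ≡ 35 (mod 197).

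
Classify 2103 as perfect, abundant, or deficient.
deficient

Proper divisors of 2103: sum = 1 + 3 + 701 = 705
Since 705 < 2103, 2103 is deficient.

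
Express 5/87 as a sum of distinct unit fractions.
1/18 + 1/522

Greedy algorithm:
5/87: ceiling(87/5) = 18, use 1/18
1/522: ceiling(522/1) = 522, use 1/522
Result: 5/87 = 1/18 + 1/522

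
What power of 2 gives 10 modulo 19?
17

Baby-step giant-step with step n = ⌈√19⌉ = 5.
Baby steps 2^j mod 19 (j:value) for j=0..4: 0:1, 1:2, 2:4, 3:8, 4:16.
Giant-step multiplier: 2^(-5) ≡ 2^(18-5) = 2^13 ≡ 3 (mod 19).
Giant steps γ_i = 10·3^i mod 19: γ_0=10, γ_1=11, γ_2=14, γ_3=4 (in table at j=2).
x = i·n + j = 3·5 + 2 = 17.
Check: 2^17 ≡ 10 (mod 19).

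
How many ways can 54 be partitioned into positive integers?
386155

p(n) counts ways to write n as a sum of positive integers (order ignored).
Euler's pentagonal recurrence: p(k) = p(k-1) + p(k-2) - p(k-5) - p(k-7) + p(k-12) + p(k-15) - ... (offsets j(3j∓1)/2, signs ++--, p(0)=1, p(<0)=0).
DP table for k = 0..53: p(0)=1, p(1)=1, p(2)=2, p(3)=3, p(4)=5, p(5)=7, p(6)=11, p(7)=15, p(8)=22, p(9)=30, p(10)=42, p(11)=56, p(12)=77, p(13)=101, p(14)=135, p(15)=176, p(16)=231, p(17)=297, p(18)=385, p(19)=490, p(20)=627, p(21)=792, p(22)=1002, p(23)=1255, p(24)=1575, p(25)=1958, p(26)=2436, p(27)=3010, p(28)=3718, p(29)=4565, p(30)=5604, p(31)=6842, p(32)=8349, p(33)=10143, p(34)=12310, p(35)=14883, p(36)=17977, p(37)=21637, p(38)=26015, p(39)=31185, p(40)=37338, p(41)=44583, p(42)=53174, p(43)=63261, p(44)=75175, p(45)=89134, p(46)=105558, p(47)=124754, p(48)=147273, p(49)=173525, p(50)=204226, p(51)=239943, p(52)=281589, p(53)=329931.
Final step: p(54) = p(53) + p(52) - p(49) - p(47) + p(42) + p(39) - p(32) - p(28) + p(19) + p(14) - p(3)
= 329931 + 281589 - 173525 - 124754 + 53174 + 31185 - 8349 - 3718 + 490 + 135 - 3
= 386155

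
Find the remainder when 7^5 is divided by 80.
7

Repeated squaring. Binary of 5 = 101.
7^1 ≡ 7 (mod 80); 7^2 ≡ 49 (mod 80); 7^4 ≡ 1 (mod 80)
7^5 = 7^1 × 7^4 ≡ 7 (mod 80)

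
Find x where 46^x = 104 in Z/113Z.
18

Baby-step giant-step with step n = ⌈√113⌉ = 11.
Baby steps 46^j mod 113 (j:value) for j=0..10: 0:1, 1:46, 2:82, 3:43, 4:57, 5:23, 6:41, 7:78, 8:85, 9:68, 10:77.
Giant-step multiplier: 46^(-11) ≡ 46^(112-11) = 46^101 ≡ 29 (mod 113).
Giant steps γ_i = 104·29^i mod 113: γ_0=104, γ_1=78 (in table at j=7).
x = i·n + j = 1·11 + 7 = 18.
Check: 46^18 ≡ 104 (mod 113).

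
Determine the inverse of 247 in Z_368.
295

gcd(247, 368) = 1, so the inverse exists.
Extended Euclidean algorithm on (368, 247):
368 = 1 × 247 + 121  ⟹  121 = (1)·368 + (-1)·247
247 = 2 × 121 + 5  ⟹  5 = (-2)·368 + (3)·247
121 = 24 × 5 + 1  ⟹  1 = (49)·368 + (-73)·247
So (-73)·247 ≡ 1 (mod 368), i.e. 247^(-1) ≡ -73 ≡ 295 (mod 368).
Check: 247 × 295 = 72865 ≡ 1 (mod 368)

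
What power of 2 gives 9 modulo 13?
8

Baby-step giant-step with step n = ⌈√13⌉ = 4.
Baby steps 2^j mod 13 (j:value) for j=0..3: 0:1, 1:2, 2:4, 3:8.
Giant-step multiplier: 2^(-4) ≡ 2^(12-4) = 2^8 ≡ 9 (mod 13).
Giant steps γ_i = 9·9^i mod 13: γ_0=9, γ_1=3, γ_2=1 (in table at j=0).
x = i·n + j = 2·4 + 0 = 8.
Check: 2^8 ≡ 9 (mod 13).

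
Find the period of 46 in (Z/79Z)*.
13

79 is prime, so ord(46) divides φ(79) = 78.
Divisors of 78: 1, 2, 3, 6, 13, 26, 39, 78.
Repeated squaring: 46^1 ≡ 46, 46^2 ≡ 62, 46^4 ≡ 52, 46^8 ≡ 18, 46^16 ≡ 8, 46^32 ≡ 64, 46^64 ≡ 67 (mod 79).
Test 46^d mod 79 for each divisor d in increasing order:
46^1 ≡ 46
46^2 ≡ 62
46^3 = 46^2·46^1 ≡ 8
46^6 = 46^4·46^2 ≡ 64
46^13 = 46^8·46^4·46^1 ≡ 1  ← first divisor giving 1
The order is 13.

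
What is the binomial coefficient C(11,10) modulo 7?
4

Using Lucas' theorem:
Write n=11 and k=10 in base 7:
n in base 7: [1, 4]
k in base 7: [1, 3]
C(11,10) mod 7 = ∏ C(n_i, k_i) mod 7
Digit binomials (mod 7): C(1,1) = 1; C(4,3) = 4
Product: 1 × 4 = 4 ≡ 4 (mod 7)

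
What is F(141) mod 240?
146

Matrix identity: Q^n = [[F_(n+1), F_n], [F_n, F_(n-1)]] with Q = [[1,1],[1,0]].
n = 141 = 10001101₂. Square-and-multiply, entries mod 240:
Q^1 = [[1,1],[1,0]]
Q^2 = (Q^1)² = [[2,1],[1,1]]
Q^4 = (Q^2)² = [[5,3],[3,2]]
Q^8 = (Q^4)² = [[34,21],[21,13]]
Q^17 = (Q^8)²·Q = [[184,157],[157,27]]
Q^35 = (Q^17)²·Q = [[192,185],[185,7]]
Q^70 = (Q^35)² = [[49,95],[95,194]]
Q^141 = (Q^70)²·Q = [[191,146],[146,45]]
F_141 mod 240 = Q^141[0][1] = 146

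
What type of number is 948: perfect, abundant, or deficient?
abundant

Proper divisors of 948: sum = 1 + 2 + 3 + 4 + 6 + 12 + 79 + 158 + 237 + 316 + 474 = 1292
Since 1292 > 948, 948 is abundant.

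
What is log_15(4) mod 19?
10

Baby-step giant-step with step n = ⌈√19⌉ = 5.
Baby steps 15^j mod 19 (j:value) for j=0..4: 0:1, 1:15, 2:16, 3:12, 4:9.
Giant-step multiplier: 15^(-5) ≡ 15^(18-5) = 15^13 ≡ 10 (mod 19).
Giant steps γ_i = 4·10^i mod 19: γ_0=4, γ_1=2, γ_2=1 (in table at j=0).
x = i·n + j = 2·5 + 0 = 10.
Check: 15^10 ≡ 4 (mod 19).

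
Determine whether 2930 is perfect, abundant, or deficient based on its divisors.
deficient

Proper divisors of 2930: sum = 1 + 2 + 5 + 10 + 293 + 586 + 1465 = 2362
Since 2362 < 2930, 2930 is deficient.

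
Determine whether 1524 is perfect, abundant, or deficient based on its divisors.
abundant

Proper divisors of 1524: sum = 1 + 2 + 3 + 4 + 6 + 12 + 127 + 254 + 381 + 508 + 762 = 2060
Since 2060 > 1524, 1524 is abundant.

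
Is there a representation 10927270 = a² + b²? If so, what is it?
Not possible

Factorization: 10927270 = 2 × 5 × 103^3
By Fermat: n is sum of two squares iff every prime p ≡ 3 (mod 4) appears to even power.
Prime(s) ≡ 3 (mod 4) with odd exponent: [(103, 3)]
Therefore 10927270 cannot be expressed as a² + b².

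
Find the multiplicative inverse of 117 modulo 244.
73

gcd(117, 244) = 1, so the inverse exists.
Extended Euclidean algorithm on (244, 117):
244 = 2 × 117 + 10  ⟹  10 = (1)·244 + (-2)·117
117 = 11 × 10 + 7  ⟹  7 = (-11)·244 + (23)·117
10 = 1 × 7 + 3  ⟹  3 = (12)·244 + (-25)·117
7 = 2 × 3 + 1  ⟹  1 = (-35)·244 + (73)·117
So (73)·117 ≡ 1 (mod 244), i.e. 117^(-1) ≡ 73 (mod 244).
Check: 117 × 73 = 8541 ≡ 1 (mod 244)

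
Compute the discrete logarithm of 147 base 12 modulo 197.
39

Baby-step giant-step with step n = ⌈√197⌉ = 15.
Baby steps 12^j mod 197 (j:value) for j=0..14: 0:1, 1:12, 2:144, 3:152, 4:51, 5:21, 6:55, 7:69, 8:40, 9:86, 10:47, 11:170, 12:70, 13:52, 14:33.
Giant-step multiplier: 12^(-15) ≡ 12^(196-15) = 12^181 ≡ 99 (mod 197).
Giant steps γ_i = 147·99^i mod 197: γ_0=147, γ_1=172, γ_2=86 (in table at j=9).
x = i·n + j = 2·15 + 9 = 39.
Check: 12^39 ≡ 147 (mod 197).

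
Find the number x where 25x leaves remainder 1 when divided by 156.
25

gcd(25, 156) = 1, so the inverse exists.
Extended Euclidean algorithm on (156, 25):
156 = 6 × 25 + 6  ⟹  6 = (1)·156 + (-6)·25
25 = 4 × 6 + 1  ⟹  1 = (-4)·156 + (25)·25
So (25)·25 ≡ 1 (mod 156), i.e. 25^(-1) ≡ 25 (mod 156).
Check: 25 × 25 = 625 ≡ 1 (mod 156)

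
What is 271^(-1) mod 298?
11

gcd(271, 298) = 1, so the inverse exists.
Extended Euclidean algorithm on (298, 271):
298 = 1 × 271 + 27  ⟹  27 = (1)·298 + (-1)·271
271 = 10 × 27 + 1  ⟹  1 = (-10)·298 + (11)·271
So (11)·271 ≡ 1 (mod 298), i.e. 271^(-1) ≡ 11 (mod 298).
Check: 271 × 11 = 2981 ≡ 1 (mod 298)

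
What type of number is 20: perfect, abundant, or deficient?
abundant

Proper divisors of 20: sum = 1 + 2 + 4 + 5 + 10 = 22
Since 22 > 20, 20 is abundant.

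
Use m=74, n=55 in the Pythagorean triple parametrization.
(2451, 8140, 8501)

Euclid's formula: a = m² - n², b = 2mn, c = m² + n²
m = 74, n = 55
a = 74² - 55² = 5476 - 3025 = 2451
b = 2 × 74 × 55 = 8140
c = 74² + 55² = 5476 + 3025 = 8501
Verification: 2451² + 8140² = 6007401 + 66259600 = 72267001 = 8501² ✓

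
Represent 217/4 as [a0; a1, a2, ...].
[54; 4]

Euclidean algorithm steps:
217 = 54 × 4 + 1
4 = 4 × 1 + 0
Continued fraction: [54; 4]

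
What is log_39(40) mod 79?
40

Baby-step giant-step with step n = ⌈√79⌉ = 9.
Baby steps 39^j mod 79 (j:value) for j=0..8: 0:1, 1:39, 2:20, 3:69, 4:5, 5:37, 6:21, 7:29, 8:25.
Giant-step multiplier: 39^(-9) ≡ 39^(78-9) = 39^69 ≡ 41 (mod 79).
Giant steps γ_i = 40·41^i mod 79: γ_0=40, γ_1=60, γ_2=11, γ_3=56, γ_4=5 (in table at j=4).
x = i·n + j = 4·9 + 4 = 40.
Check: 39^40 ≡ 40 (mod 79).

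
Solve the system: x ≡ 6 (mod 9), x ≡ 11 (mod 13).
24

Using Chinese Remainder Theorem:
M = 9 × 13 = 117
M1 = 13, M2 = 9
y1 = 13^(-1) mod 9 = 7
y2 = 9^(-1) mod 13 = 3
x = (6×13×7 + 11×9×3) mod 117 = 24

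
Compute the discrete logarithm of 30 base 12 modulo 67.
11

Baby-step giant-step with step n = ⌈√67⌉ = 9.
Baby steps 12^j mod 67 (j:value) for j=0..8: 0:1, 1:12, 2:10, 3:53, 4:33, 5:61, 6:62, 7:7, 8:17.
Giant-step multiplier: 12^(-9) ≡ 12^(66-9) = 12^57 ≡ 45 (mod 67).
Giant steps γ_i = 30·45^i mod 67: γ_0=30, γ_1=10 (in table at j=2).
x = i·n + j = 1·9 + 2 = 11.
Check: 12^11 ≡ 30 (mod 67).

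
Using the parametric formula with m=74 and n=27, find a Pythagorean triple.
(4747, 3996, 6205)

Euclid's formula: a = m² - n², b = 2mn, c = m² + n²
m = 74, n = 27
a = 74² - 27² = 5476 - 729 = 4747
b = 2 × 74 × 27 = 3996
c = 74² + 27² = 5476 + 729 = 6205
Verification: 4747² + 3996² = 22534009 + 15968016 = 38502025 = 6205² ✓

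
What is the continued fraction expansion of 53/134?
[0; 2, 1, 1, 8, 3]

Euclidean algorithm steps:
53 = 0 × 134 + 53
134 = 2 × 53 + 28
53 = 1 × 28 + 25
28 = 1 × 25 + 3
25 = 8 × 3 + 1
3 = 3 × 1 + 0
Continued fraction: [0; 2, 1, 1, 8, 3]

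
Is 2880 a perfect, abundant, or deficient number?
abundant

Proper divisors of 2880: sum = 1 + 2 + 3 + 4 + 5 + 6 + 8 + 9 + ... + 576 + 720 + 960 + 1440 (41 divisors) = 7026
Since 7026 > 2880, 2880 is abundant.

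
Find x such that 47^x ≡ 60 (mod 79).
25

Baby-step giant-step with step n = ⌈√79⌉ = 9.
Baby steps 47^j mod 79 (j:value) for j=0..8: 0:1, 1:47, 2:76, 3:17, 4:9, 5:28, 6:52, 7:74, 8:2.
Giant-step multiplier: 47^(-9) ≡ 47^(78-9) = 47^69 ≡ 58 (mod 79).
Giant steps γ_i = 60·58^i mod 79: γ_0=60, γ_1=4, γ_2=74 (in table at j=7).
x = i·n + j = 2·9 + 7 = 25.
Check: 47^25 ≡ 60 (mod 79).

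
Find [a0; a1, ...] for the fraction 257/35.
[7; 2, 1, 11]

Euclidean algorithm steps:
257 = 7 × 35 + 12
35 = 2 × 12 + 11
12 = 1 × 11 + 1
11 = 11 × 1 + 0
Continued fraction: [7; 2, 1, 11]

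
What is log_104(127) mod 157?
58

Baby-step giant-step with step n = ⌈√157⌉ = 13.
Baby steps 104^j mod 157 (j:value) for j=0..12: 0:1, 1:104, 2:140, 3:116, 4:132, 5:69, 6:111, 7:83, 8:154, 9:2, 10:51, 11:123, 12:75.
Giant-step multiplier: 104^(-13) ≡ 104^(156-13) = 104^143 ≡ 135 (mod 157).
Giant steps γ_i = 127·135^i mod 157: γ_0=127, γ_1=32, γ_2=81, γ_3=102, γ_4=111 (in table at j=6).
x = i·n + j = 4·13 + 6 = 58.
Check: 104^58 ≡ 127 (mod 157).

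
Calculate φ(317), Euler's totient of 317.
316

317 = 317
φ(n) = n × ∏(1 - 1/p) for each prime p dividing n
φ(317) = 317 × (1 - 1/317) = 316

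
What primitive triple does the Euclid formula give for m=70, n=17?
(4611, 2380, 5189)

Euclid's formula: a = m² - n², b = 2mn, c = m² + n²
m = 70, n = 17
a = 70² - 17² = 4900 - 289 = 4611
b = 2 × 70 × 17 = 2380
c = 70² + 17² = 4900 + 289 = 5189
Verification: 4611² + 2380² = 21261321 + 5664400 = 26925721 = 5189² ✓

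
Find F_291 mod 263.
43

Matrix identity: Q^n = [[F_(n+1), F_n], [F_n, F_(n-1)]] with Q = [[1,1],[1,0]].
n = 291 = 100100011₂. Square-and-multiply, entries mod 263:
Q^1 = [[1,1],[1,0]]
Q^2 = (Q^1)² = [[2,1],[1,1]]
Q^4 = (Q^2)² = [[5,3],[3,2]]
Q^9 = (Q^4)²·Q = [[55,34],[34,21]]
Q^18 = (Q^9)² = [[236,217],[217,19]]
Q^36 = (Q^18)² = [[215,105],[105,110]]
Q^72 = (Q^36)² = [[179,198],[198,244]]
Q^145 = (Q^72)²·Q = [[92,235],[235,120]]
Q^291 = (Q^145)²·Q = [[156,43],[43,113]]
F_291 mod 263 = Q^291[0][1] = 43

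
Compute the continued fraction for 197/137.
[1; 2, 3, 1, 1, 8]

Euclidean algorithm steps:
197 = 1 × 137 + 60
137 = 2 × 60 + 17
60 = 3 × 17 + 9
17 = 1 × 9 + 8
9 = 1 × 8 + 1
8 = 8 × 1 + 0
Continued fraction: [1; 2, 3, 1, 1, 8]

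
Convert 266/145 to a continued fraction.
[1; 1, 5, 24]

Euclidean algorithm steps:
266 = 1 × 145 + 121
145 = 1 × 121 + 24
121 = 5 × 24 + 1
24 = 24 × 1 + 0
Continued fraction: [1; 1, 5, 24]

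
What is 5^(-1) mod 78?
47

gcd(5, 78) = 1, so the inverse exists.
Extended Euclidean algorithm on (78, 5):
78 = 15 × 5 + 3  ⟹  3 = (1)·78 + (-15)·5
5 = 1 × 3 + 2  ⟹  2 = (-1)·78 + (16)·5
3 = 1 × 2 + 1  ⟹  1 = (2)·78 + (-31)·5
So (-31)·5 ≡ 1 (mod 78), i.e. 5^(-1) ≡ -31 ≡ 47 (mod 78).
Check: 5 × 47 = 235 ≡ 1 (mod 78)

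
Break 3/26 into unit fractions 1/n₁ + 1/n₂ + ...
1/9 + 1/234

Greedy algorithm:
3/26: ceiling(26/3) = 9, use 1/9
1/234: ceiling(234/1) = 234, use 1/234
Result: 3/26 = 1/9 + 1/234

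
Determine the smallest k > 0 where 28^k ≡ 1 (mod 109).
54

109 is prime, so ord(28) divides φ(109) = 108.
Divisors of 108: 1, 2, 3, 4, 6, 9, 12, 18, 27, 36, 54, 108.
Repeated squaring: 28^1 ≡ 28, 28^2 ≡ 21, 28^4 ≡ 5, 28^8 ≡ 25, 28^16 ≡ 80, 28^32 ≡ 78, 28^64 ≡ 89 (mod 109).
Test 28^d mod 109 for each divisor d in increasing order:
28^1 ≡ 28
28^2 ≡ 21
28^3 = 28^2·28^1 ≡ 43
28^4 ≡ 5
28^6 = 28^4·28^2 ≡ 105
28^9 = 28^8·28^1 ≡ 46
28^12 = 28^8·28^4 ≡ 16
28^18 = 28^16·28^2 ≡ 45
28^27 = 28^16·28^8·28^2·28^1 ≡ 108
28^36 = 28^32·28^4 ≡ 63
28^54 = 28^32·28^16·28^4·28^2 ≡ 1  ← first divisor giving 1
The order is 54.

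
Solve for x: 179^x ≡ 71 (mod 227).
18

Baby-step giant-step with step n = ⌈√227⌉ = 16.
Baby steps 179^j mod 227 (j:value) for j=0..15: 0:1, 1:179, 2:34, 3:184, 4:21, 5:127, 6:33, 7:5, 8:214, 9:170, 10:12, 11:105, 12:181, 13:165, 14:25, 15:162.
Giant-step multiplier: 179^(-16) ≡ 179^(226-16) = 179^210 ≡ 90 (mod 227).
Giant steps γ_i = 71·90^i mod 227: γ_0=71, γ_1=34 (in table at j=2).
x = i·n + j = 1·16 + 2 = 18.
Check: 179^18 ≡ 71 (mod 227).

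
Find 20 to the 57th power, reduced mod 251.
149

Repeated squaring. Binary of 57 = 111001.
20^1 ≡ 20 (mod 251); 20^2 ≡ 149 (mod 251); 20^4 ≡ 113 (mod 251); 20^8 ≡ 219 (mod 251); 20^16 ≡ 20 (mod 251); 20^32 ≡ 149 (mod 251)
20^57 = 20^1 × 20^8 × 20^16 × 20^32 ≡ 149 (mod 251)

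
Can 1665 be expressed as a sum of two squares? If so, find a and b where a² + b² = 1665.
12² + 39² (a=12, b=39)

Factorization: 1665 = 3^2 × 5 × 37
By Fermat: n is sum of two squares iff every prime p ≡ 3 (mod 4) appears to even power.
All primes ≡ 3 (mod 4) appear to even power.
Search a = 0, 1, 2, … for 1665 - a² a perfect square: first hit at a = 12: 1665 - 144 = 1521 = 39².
1665 = 12² + 39² = 144 + 1521 ✓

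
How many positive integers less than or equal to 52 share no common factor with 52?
24

52 = 2^2 × 13
φ(n) = n × ∏(1 - 1/p) for each prime p dividing n
φ(52) = 52 × (1 - 1/2) × (1 - 1/13) = 24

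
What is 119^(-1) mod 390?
59

gcd(119, 390) = 1, so the inverse exists.
Extended Euclidean algorithm on (390, 119):
390 = 3 × 119 + 33  ⟹  33 = (1)·390 + (-3)·119
119 = 3 × 33 + 20  ⟹  20 = (-3)·390 + (10)·119
33 = 1 × 20 + 13  ⟹  13 = (4)·390 + (-13)·119
20 = 1 × 13 + 7  ⟹  7 = (-7)·390 + (23)·119
13 = 1 × 7 + 6  ⟹  6 = (11)·390 + (-36)·119
7 = 1 × 6 + 1  ⟹  1 = (-18)·390 + (59)·119
So (59)·119 ≡ 1 (mod 390), i.e. 119^(-1) ≡ 59 (mod 390).
Check: 119 × 59 = 7021 ≡ 1 (mod 390)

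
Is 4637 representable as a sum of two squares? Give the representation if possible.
34² + 59² (a=34, b=59)

Factorization: 4637 = 4637
By Fermat: n is sum of two squares iff every prime p ≡ 3 (mod 4) appears to even power.
All primes ≡ 3 (mod 4) appear to even power.
Search a = 0, 1, 2, … for 4637 - a² a perfect square: first hit at a = 34: 4637 - 1156 = 3481 = 59².
4637 = 34² + 59² = 1156 + 3481 ✓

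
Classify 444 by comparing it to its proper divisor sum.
abundant

Proper divisors of 444: sum = 1 + 2 + 3 + 4 + 6 + 12 + 37 + 74 + 111 + 148 + 222 = 620
Since 620 > 444, 444 is abundant.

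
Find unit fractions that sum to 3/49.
1/17 + 1/417 + 1/347361

Greedy algorithm:
3/49: ceiling(49/3) = 17, use 1/17
2/833: ceiling(833/2) = 417, use 1/417
1/347361: ceiling(347361/1) = 347361, use 1/347361
Result: 3/49 = 1/17 + 1/417 + 1/347361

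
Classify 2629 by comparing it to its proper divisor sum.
deficient

Proper divisors of 2629: sum = 1 + 11 + 239 = 251
Since 251 < 2629, 2629 is deficient.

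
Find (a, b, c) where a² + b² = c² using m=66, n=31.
(3395, 4092, 5317)

Euclid's formula: a = m² - n², b = 2mn, c = m² + n²
m = 66, n = 31
a = 66² - 31² = 4356 - 961 = 3395
b = 2 × 66 × 31 = 4092
c = 66² + 31² = 4356 + 961 = 5317
Verification: 3395² + 4092² = 11526025 + 16744464 = 28270489 = 5317² ✓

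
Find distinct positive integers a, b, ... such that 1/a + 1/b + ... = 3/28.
1/10 + 1/140

Greedy algorithm:
3/28: ceiling(28/3) = 10, use 1/10
1/140: ceiling(140/1) = 140, use 1/140
Result: 3/28 = 1/10 + 1/140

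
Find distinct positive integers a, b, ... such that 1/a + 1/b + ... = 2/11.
1/6 + 1/66

Greedy algorithm:
2/11: ceiling(11/2) = 6, use 1/6
1/66: ceiling(66/1) = 66, use 1/66
Result: 2/11 = 1/6 + 1/66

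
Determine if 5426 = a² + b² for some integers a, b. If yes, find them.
49² + 55² (a=49, b=55)

Factorization: 5426 = 2 × 2713
By Fermat: n is sum of two squares iff every prime p ≡ 3 (mod 4) appears to even power.
All primes ≡ 3 (mod 4) appear to even power.
Search a = 0, 1, 2, … for 5426 - a² a perfect square: first hit at a = 49: 5426 - 2401 = 3025 = 55².
5426 = 49² + 55² = 2401 + 3025 ✓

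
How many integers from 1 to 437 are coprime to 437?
396

437 = 19 × 23
φ(n) = n × ∏(1 - 1/p) for each prime p dividing n
φ(437) = 437 × (1 - 1/19) × (1 - 1/23) = 396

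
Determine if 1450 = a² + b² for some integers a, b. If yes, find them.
9² + 37² (a=9, b=37)

Factorization: 1450 = 2 × 5^2 × 29
By Fermat: n is sum of two squares iff every prime p ≡ 3 (mod 4) appears to even power.
All primes ≡ 3 (mod 4) appear to even power.
Search a = 0, 1, 2, … for 1450 - a² a perfect square: first hit at a = 9: 1450 - 81 = 1369 = 37².
1450 = 9² + 37² = 81 + 1369 ✓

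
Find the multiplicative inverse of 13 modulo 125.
77

gcd(13, 125) = 1, so the inverse exists.
Extended Euclidean algorithm on (125, 13):
125 = 9 × 13 + 8  ⟹  8 = (1)·125 + (-9)·13
13 = 1 × 8 + 5  ⟹  5 = (-1)·125 + (10)·13
8 = 1 × 5 + 3  ⟹  3 = (2)·125 + (-19)·13
5 = 1 × 3 + 2  ⟹  2 = (-3)·125 + (29)·13
3 = 1 × 2 + 1  ⟹  1 = (5)·125 + (-48)·13
So (-48)·13 ≡ 1 (mod 125), i.e. 13^(-1) ≡ -48 ≡ 77 (mod 125).
Check: 13 × 77 = 1001 ≡ 1 (mod 125)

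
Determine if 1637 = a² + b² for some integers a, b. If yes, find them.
26² + 31² (a=26, b=31)

Factorization: 1637 = 1637
By Fermat: n is sum of two squares iff every prime p ≡ 3 (mod 4) appears to even power.
All primes ≡ 3 (mod 4) appear to even power.
Search a = 0, 1, 2, … for 1637 - a² a perfect square: first hit at a = 26: 1637 - 676 = 961 = 31².
1637 = 26² + 31² = 676 + 961 ✓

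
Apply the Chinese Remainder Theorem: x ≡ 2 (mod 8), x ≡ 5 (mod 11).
82

Using Chinese Remainder Theorem:
M = 8 × 11 = 88
M1 = 11, M2 = 8
y1 = 11^(-1) mod 8 = 3
y2 = 8^(-1) mod 11 = 7
x = (2×11×3 + 5×8×7) mod 88 = 82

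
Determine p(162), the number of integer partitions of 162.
129913904637

p(n) counts ways to write n as a sum of positive integers (order ignored).
Euler's pentagonal recurrence: p(k) = p(k-1) + p(k-2) - p(k-5) - p(k-7) + p(k-12) + p(k-15) - ... (offsets j(3j∓1)/2, signs ++--, p(0)=1, p(<0)=0).
DP table for k = 0..161: p(0)=1, p(1)=1, p(2)=2, p(3)=3, p(4)=5, p(5)=7, p(6)=11, p(7)=15, p(8)=22, p(9)=30, p(10)=42, p(11)=56, p(12)=77, p(13)=101, p(14)=135, p(15)=176, p(16)=231, p(17)=297, p(18)=385, p(19)=490, p(20)=627, p(21)=792, p(22)=1002, p(23)=1255, p(24)=1575, p(25)=1958, p(26)=2436, p(27)=3010, p(28)=3718, p(29)=4565, p(30)=5604, p(31)=6842, p(32)=8349, p(33)=10143, p(34)=12310, p(35)=14883, p(36)=17977, p(37)=21637, p(38)=26015, p(39)=31185, p(40)=37338, p(41)=44583, p(42)=53174, p(43)=63261, p(44)=75175, p(45)=89134, p(46)=105558, p(47)=124754, p(48)=147273, p(49)=173525, p(50)=204226, p(51)=239943, p(52)=281589, p(53)=329931, p(54)=386155, p(55)=451276, p(56)=526823, p(57)=614154, p(58)=715220, p(59)=831820, p(60)=966467, p(61)=1121505, p(62)=1300156, p(63)=1505499, p(64)=1741630, p(65)=2012558, p(66)=2323520, p(67)=2679689, p(68)=3087735, p(69)=3554345, p(70)=4087968, p(71)=4697205, p(72)=5392783, p(73)=6185689, p(74)=7089500, p(75)=8118264, p(76)=9289091, p(77)=10619863, p(78)=12132164, p(79)=13848650, p(80)=15796476, p(81)=18004327, p(82)=20506255, p(83)=23338469, p(84)=26543660, p(85)=30167357, p(86)=34262962, p(87)=38887673, p(88)=44108109, p(89)=49995925, p(90)=56634173, p(91)=64112359, p(92)=72533807, p(93)=82010177, p(94)=92669720, p(95)=104651419, p(96)=118114304, p(97)=133230930, p(98)=150198136, p(99)=169229875, p(100)=190569292, p(101)=214481126, p(102)=241265379, p(103)=271248950, p(104)=304801365, p(105)=342325709, p(106)=384276336, p(107)=431149389, p(108)=483502844, p(109)=541946240, p(110)=607163746, p(111)=679903203, p(112)=761002156, p(113)=851376628, p(114)=952050665, p(115)=1064144451, p(116)=1188908248, p(117)=1327710076, p(118)=1482074143, p(119)=1653668665, p(120)=1844349560, p(121)=2056148051, p(122)=2291320912, p(123)=2552338241, p(124)=2841940500, p(125)=3163127352, p(126)=3519222692, p(127)=3913864295, p(128)=4351078600, p(129)=4835271870, p(130)=5371315400, p(131)=5964539504, p(132)=6620830889, p(133)=7346629512, p(134)=8149040695, p(135)=9035836076, p(136)=10015581680, p(137)=11097645016, p(138)=12292341831, p(139)=13610949895, p(140)=15065878135, p(141)=16670689208, p(142)=18440293320, p(143)=20390982757, p(144)=22540654445, p(145)=24908858009, p(146)=27517052599, p(147)=30388671978, p(148)=33549419497, p(149)=37027355200, p(150)=40853235313, p(151)=45060624582, p(152)=49686288421, p(153)=54770336324, p(154)=60356673280, p(155)=66493182097, p(156)=73232243759, p(157)=80630964769, p(158)=88751778802, p(159)=97662728555, p(160)=107438159466, p(161)=118159068427.
Final step: p(162) = p(161) + p(160) - p(157) - p(155) + p(150) + p(147) - p(140) - p(136) + p(127) + p(122) - p(111) - p(105) + p(92) + p(85) - p(70) - p(62) + p(45) + p(36) - p(17) - p(7)
= 118159068427 + 107438159466 - 80630964769 - 66493182097 + 40853235313 + 30388671978 - 15065878135 - 10015581680 + 3913864295 + 2291320912 - 679903203 - 342325709 + 72533807 + 30167357 - 4087968 - 1300156 + 89134 + 17977 - 297 - 15
= 129913904637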